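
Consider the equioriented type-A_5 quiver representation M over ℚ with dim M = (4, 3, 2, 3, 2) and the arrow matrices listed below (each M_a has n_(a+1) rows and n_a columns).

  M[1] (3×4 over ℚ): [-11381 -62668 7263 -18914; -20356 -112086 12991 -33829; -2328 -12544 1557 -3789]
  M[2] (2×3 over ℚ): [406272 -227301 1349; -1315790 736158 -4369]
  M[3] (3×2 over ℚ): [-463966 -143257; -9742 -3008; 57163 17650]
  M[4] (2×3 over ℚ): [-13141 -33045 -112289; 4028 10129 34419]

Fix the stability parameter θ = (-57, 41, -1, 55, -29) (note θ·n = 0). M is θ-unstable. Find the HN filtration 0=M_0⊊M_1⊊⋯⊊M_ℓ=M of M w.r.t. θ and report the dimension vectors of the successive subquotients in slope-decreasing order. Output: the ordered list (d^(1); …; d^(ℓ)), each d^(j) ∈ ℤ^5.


Via rank(M_{q-1}∘⋯∘M_p): M ≅ I[1,1], I[1,2], I[1,5]^2, I[4,4].
μ_θ-semistable layers: μ^(1)=55; μ^(2)=41; μ^(3)=33/2; μ^(4)=-57

((0, 0, 0, 1, 0); (0, 1, 0, 0, 0); (0, 2, 2, 2, 2); (4, 0, 0, 0, 0))


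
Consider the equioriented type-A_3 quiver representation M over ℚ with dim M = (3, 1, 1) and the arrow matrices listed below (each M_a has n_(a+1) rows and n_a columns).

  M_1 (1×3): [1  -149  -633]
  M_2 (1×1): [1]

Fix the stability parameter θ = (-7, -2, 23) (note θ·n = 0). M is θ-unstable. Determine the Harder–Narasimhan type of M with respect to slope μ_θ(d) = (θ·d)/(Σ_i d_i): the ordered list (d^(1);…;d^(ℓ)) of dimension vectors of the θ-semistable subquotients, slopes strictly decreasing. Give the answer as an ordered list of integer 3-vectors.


Via rank(M_{q-1}∘⋯∘M_p): M ≅ I[1,1]^2, I[1,3].
μ_θ-semistable layers: μ^(1)=23; μ^(2)=-2; μ^(3)=-7

((0, 0, 1); (0, 1, 0); (3, 0, 0))


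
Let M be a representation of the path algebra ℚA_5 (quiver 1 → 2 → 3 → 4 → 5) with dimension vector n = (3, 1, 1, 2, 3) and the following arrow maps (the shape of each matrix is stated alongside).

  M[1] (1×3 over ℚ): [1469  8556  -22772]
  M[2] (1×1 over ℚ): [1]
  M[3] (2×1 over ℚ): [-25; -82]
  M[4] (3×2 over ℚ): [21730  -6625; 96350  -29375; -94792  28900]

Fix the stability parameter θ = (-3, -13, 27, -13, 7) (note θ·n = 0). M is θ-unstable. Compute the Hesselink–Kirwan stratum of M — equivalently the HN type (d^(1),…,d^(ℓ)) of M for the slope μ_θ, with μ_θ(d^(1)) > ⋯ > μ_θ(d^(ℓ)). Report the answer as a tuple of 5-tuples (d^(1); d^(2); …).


Via rank(M_{q-1}∘⋯∘M_p): M ≅ I[1,1]^2, I[1,4], I[4,5], I[5,5]^2.
μ_θ-semistable layers: μ^(1)=7; μ^(2)=-3; μ^(3)=-8; μ^(4)=-13

((0, 0, 1, 1, 3); (2, 0, 0, 0, 0); (1, 1, 0, 0, 0); (0, 0, 0, 1, 0))


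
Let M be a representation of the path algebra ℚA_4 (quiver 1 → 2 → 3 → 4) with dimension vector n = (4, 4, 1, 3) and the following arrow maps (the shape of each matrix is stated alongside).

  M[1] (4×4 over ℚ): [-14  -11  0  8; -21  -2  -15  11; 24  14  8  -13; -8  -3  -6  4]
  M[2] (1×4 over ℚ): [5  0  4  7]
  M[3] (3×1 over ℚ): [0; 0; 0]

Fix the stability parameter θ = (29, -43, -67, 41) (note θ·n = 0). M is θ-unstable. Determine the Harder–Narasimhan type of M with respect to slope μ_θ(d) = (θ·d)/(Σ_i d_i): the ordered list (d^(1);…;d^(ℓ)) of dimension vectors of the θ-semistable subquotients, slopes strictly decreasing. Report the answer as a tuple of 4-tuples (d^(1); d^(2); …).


Via rank(M_{q-1}∘⋯∘M_p): M ≅ I[1,2]^3, I[1,3], I[4,4]^3.
μ_θ-semistable layers: μ^(1)=41; μ^(2)=-7; μ^(3)=-27

((0, 0, 0, 3); (3, 3, 0, 0); (1, 1, 1, 0))


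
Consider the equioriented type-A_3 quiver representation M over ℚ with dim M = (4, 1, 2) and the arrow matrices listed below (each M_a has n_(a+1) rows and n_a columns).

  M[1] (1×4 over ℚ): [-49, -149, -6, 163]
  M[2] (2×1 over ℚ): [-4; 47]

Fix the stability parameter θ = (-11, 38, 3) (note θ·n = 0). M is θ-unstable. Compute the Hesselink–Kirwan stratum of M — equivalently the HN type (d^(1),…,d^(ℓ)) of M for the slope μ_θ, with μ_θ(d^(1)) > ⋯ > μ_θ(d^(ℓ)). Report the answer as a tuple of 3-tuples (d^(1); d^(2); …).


Barcode: M ≅ I[1,1]^3, I[1,3], I[3,3]. HN layers by μ_θ (3 steps, strictly decreasing):
  μ^(1)=41/2; μ^(2)=3; μ^(3)=-11

((0, 1, 1); (0, 0, 1); (4, 0, 0))


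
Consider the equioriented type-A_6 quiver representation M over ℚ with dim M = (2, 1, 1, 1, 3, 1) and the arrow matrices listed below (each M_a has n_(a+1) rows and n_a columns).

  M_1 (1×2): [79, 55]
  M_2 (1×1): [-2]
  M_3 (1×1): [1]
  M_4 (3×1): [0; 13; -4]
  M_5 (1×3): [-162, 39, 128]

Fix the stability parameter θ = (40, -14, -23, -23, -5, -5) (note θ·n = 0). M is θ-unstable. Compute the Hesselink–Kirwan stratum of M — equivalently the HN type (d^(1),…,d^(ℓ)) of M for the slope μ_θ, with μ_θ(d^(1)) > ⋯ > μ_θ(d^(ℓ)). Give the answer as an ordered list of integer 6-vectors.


Barcode: M ≅ I[1,1], I[1,6], I[5,5]^2. HN layers by μ_θ (2 steps, strictly decreasing):
  μ^(1)=40; μ^(2)=-5

((1, 0, 0, 0, 0, 0); (1, 1, 1, 1, 3, 1))


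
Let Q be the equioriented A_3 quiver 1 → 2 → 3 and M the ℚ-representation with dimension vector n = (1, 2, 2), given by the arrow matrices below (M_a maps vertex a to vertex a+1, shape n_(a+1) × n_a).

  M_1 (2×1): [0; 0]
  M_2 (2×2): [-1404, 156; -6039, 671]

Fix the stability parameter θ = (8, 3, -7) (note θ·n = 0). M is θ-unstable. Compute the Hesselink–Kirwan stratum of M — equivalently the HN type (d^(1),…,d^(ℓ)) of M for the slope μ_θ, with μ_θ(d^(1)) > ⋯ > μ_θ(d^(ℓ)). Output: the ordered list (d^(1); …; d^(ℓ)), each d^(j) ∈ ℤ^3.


Via rank(M_{q-1}∘⋯∘M_p): M ≅ I[1,1], I[2,2], I[2,3], I[3,3].
μ_θ-semistable layers: μ^(1)=8; μ^(2)=3; μ^(3)=-2; μ^(4)=-7

((1, 0, 0); (0, 1, 0); (0, 1, 1); (0, 0, 1))


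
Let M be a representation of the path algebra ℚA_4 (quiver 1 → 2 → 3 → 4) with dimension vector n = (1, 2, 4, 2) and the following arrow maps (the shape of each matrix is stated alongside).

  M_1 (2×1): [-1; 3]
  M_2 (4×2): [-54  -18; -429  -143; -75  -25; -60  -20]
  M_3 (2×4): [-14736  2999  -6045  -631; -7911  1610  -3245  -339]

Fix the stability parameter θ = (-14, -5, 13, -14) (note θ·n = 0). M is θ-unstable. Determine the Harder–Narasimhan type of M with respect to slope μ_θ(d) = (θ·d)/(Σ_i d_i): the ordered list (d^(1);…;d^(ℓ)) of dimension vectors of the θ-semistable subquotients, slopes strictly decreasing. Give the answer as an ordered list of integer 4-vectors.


Barcode: M ≅ I[1,2], I[2,4], I[3,3]^2, I[3,4]. HN layers by μ_θ (4 steps, strictly decreasing):
  μ^(1)=13; μ^(2)=-1/2; μ^(3)=-5; μ^(4)=-14

((0, 0, 2, 0); (0, 0, 2, 2); (0, 2, 0, 0); (1, 0, 0, 0))


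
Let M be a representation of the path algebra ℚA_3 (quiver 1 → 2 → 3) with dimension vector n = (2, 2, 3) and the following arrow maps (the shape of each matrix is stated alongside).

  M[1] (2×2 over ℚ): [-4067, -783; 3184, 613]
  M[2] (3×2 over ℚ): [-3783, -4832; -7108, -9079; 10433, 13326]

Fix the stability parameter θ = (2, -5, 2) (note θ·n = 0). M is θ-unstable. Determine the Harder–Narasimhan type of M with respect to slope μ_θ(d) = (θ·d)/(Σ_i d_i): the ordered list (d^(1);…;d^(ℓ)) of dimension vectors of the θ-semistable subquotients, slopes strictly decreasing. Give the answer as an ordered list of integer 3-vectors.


Barcode: M ≅ I[1,3]^2, I[3,3]. HN layers by μ_θ (2 steps, strictly decreasing):
  μ^(1)=2; μ^(2)=-3/2

((0, 0, 3); (2, 2, 0))


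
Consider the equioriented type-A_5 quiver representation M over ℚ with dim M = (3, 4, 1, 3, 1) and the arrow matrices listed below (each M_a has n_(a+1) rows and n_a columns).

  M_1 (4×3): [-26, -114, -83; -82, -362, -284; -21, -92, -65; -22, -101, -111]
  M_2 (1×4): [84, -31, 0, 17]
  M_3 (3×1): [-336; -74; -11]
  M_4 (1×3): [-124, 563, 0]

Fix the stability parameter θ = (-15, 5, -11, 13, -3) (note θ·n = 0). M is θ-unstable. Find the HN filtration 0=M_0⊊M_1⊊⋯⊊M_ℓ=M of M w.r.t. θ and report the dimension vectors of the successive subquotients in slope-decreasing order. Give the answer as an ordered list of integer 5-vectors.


Barcode: M ≅ I[1,2]^2, I[1,5], I[2,2], I[4,4]^2. HN layers by μ_θ (4 steps, strictly decreasing):
  μ^(1)=13; μ^(2)=5; μ^(3)=-3; μ^(4)=-15

((0, 0, 0, 2, 0); (0, 3, 0, 1, 1); (0, 1, 1, 0, 0); (3, 0, 0, 0, 0))


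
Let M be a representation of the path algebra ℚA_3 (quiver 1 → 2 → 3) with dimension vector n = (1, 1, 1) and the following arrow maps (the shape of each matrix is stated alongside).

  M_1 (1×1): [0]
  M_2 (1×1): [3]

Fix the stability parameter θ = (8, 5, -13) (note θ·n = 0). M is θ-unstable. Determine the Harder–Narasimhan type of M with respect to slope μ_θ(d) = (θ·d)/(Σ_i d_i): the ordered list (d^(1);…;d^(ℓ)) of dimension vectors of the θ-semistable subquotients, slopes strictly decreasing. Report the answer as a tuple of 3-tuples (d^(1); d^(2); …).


Interval decomposition of M: I[1,1], I[2,3].
HN type (ℓ=2): μ^(1)=8; μ^(2)=-4

((1, 0, 0); (0, 1, 1))


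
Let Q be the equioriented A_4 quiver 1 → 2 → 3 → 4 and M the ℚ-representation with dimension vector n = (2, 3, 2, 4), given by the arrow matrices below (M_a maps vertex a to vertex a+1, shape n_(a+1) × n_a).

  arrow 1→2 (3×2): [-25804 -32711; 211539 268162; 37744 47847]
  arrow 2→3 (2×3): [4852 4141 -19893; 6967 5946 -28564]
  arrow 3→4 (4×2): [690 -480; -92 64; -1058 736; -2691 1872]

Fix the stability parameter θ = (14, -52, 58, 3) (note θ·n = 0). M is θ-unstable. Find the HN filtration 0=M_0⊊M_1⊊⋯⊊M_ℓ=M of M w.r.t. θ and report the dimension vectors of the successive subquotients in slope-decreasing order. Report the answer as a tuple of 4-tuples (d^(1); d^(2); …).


Via rank(M_{q-1}∘⋯∘M_p): M ≅ I[1,3], I[1,4], I[2,2], I[4,4]^3.
μ_θ-semistable layers: μ^(1)=58; μ^(2)=61/2; μ^(3)=3; μ^(4)=-19; μ^(5)=-52

((0, 0, 1, 0); (0, 0, 1, 1); (0, 0, 0, 3); (2, 2, 0, 0); (0, 1, 0, 0))


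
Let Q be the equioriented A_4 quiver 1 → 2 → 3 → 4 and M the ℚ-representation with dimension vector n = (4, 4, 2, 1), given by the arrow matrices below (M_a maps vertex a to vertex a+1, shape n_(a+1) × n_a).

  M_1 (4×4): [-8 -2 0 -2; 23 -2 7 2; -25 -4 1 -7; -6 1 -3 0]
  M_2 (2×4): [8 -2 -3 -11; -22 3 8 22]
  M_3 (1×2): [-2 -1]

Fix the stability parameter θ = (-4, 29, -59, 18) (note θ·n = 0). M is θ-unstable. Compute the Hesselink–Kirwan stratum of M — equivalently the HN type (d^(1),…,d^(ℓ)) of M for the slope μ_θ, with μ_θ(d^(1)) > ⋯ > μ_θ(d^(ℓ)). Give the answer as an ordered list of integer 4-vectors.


Interval decomposition of M: I[1,2]^2, I[1,3], I[1,4].
HN type (ℓ=4): μ^(1)=29; μ^(2)=18; μ^(3)=-4; μ^(4)=-34/3

((0, 2, 0, 0); (0, 0, 0, 1); (2, 0, 0, 0); (2, 2, 2, 0))


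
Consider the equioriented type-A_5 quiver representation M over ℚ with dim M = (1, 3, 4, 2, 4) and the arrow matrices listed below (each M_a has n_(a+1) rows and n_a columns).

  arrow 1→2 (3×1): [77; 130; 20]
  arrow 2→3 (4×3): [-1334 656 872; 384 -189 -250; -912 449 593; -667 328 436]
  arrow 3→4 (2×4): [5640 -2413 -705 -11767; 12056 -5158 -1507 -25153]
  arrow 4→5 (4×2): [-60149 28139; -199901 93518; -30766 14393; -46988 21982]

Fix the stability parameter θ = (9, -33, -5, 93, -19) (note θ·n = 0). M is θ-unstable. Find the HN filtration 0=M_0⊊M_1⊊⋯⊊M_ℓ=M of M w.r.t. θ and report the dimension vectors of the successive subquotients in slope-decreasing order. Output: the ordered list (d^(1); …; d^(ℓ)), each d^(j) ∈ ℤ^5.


Interval decomposition of M: I[1,5], I[2,3], I[2,5], I[3,3], I[5,5]^2.
HN type (ℓ=5): μ^(1)=37; μ^(2)=-5; μ^(3)=-12; μ^(4)=-19; μ^(5)=-33

((0, 0, 0, 2, 2); (0, 0, 4, 0, 0); (1, 1, 0, 0, 0); (0, 0, 0, 0, 2); (0, 2, 0, 0, 0))


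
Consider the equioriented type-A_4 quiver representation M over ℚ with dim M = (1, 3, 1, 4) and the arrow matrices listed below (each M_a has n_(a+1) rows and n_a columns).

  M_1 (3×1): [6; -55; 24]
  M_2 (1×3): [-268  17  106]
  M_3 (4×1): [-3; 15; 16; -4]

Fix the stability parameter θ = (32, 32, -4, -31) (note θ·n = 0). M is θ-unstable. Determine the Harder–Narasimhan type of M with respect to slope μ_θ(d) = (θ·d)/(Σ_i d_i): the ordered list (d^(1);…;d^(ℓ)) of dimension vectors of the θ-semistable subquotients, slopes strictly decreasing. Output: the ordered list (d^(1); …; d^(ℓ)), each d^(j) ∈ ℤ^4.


Barcode: M ≅ I[1,4], I[2,2]^2, I[4,4]^3. HN layers by μ_θ (3 steps, strictly decreasing):
  μ^(1)=32; μ^(2)=29/4; μ^(3)=-31

((0, 2, 0, 0); (1, 1, 1, 1); (0, 0, 0, 3))


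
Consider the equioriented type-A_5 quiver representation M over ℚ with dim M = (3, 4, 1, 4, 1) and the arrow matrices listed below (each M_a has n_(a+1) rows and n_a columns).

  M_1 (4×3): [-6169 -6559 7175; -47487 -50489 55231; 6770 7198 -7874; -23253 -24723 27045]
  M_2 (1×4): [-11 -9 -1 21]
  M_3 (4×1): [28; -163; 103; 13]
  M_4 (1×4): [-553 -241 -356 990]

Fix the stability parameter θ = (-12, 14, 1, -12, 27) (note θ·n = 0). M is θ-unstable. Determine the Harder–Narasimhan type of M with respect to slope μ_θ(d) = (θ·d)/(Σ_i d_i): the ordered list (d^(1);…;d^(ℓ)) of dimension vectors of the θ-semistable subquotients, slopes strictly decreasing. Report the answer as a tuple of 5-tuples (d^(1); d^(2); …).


Via rank(M_{q-1}∘⋯∘M_p): M ≅ I[1,1], I[1,2], I[1,5], I[2,2]^2, I[4,4]^3.
μ_θ-semistable layers: μ^(1)=27; μ^(2)=14; μ^(3)=1; μ^(4)=-12

((0, 0, 0, 0, 1); (0, 3, 0, 0, 0); (0, 1, 1, 1, 0); (3, 0, 0, 3, 0))


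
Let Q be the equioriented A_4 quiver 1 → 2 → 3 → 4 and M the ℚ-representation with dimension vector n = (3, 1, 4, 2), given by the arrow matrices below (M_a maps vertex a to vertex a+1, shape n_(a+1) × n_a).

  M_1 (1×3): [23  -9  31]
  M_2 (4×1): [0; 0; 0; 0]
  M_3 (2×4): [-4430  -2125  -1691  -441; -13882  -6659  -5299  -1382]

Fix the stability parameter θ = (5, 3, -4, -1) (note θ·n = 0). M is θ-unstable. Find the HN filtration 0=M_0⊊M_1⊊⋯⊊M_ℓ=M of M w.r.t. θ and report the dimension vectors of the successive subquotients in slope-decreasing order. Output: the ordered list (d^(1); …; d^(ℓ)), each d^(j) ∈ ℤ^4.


Barcode: M ≅ I[1,1]^2, I[1,2], I[3,3]^2, I[3,4]^2. HN layers by μ_θ (4 steps, strictly decreasing):
  μ^(1)=5; μ^(2)=4; μ^(3)=-1; μ^(4)=-4

((2, 0, 0, 0); (1, 1, 0, 0); (0, 0, 0, 2); (0, 0, 4, 0))


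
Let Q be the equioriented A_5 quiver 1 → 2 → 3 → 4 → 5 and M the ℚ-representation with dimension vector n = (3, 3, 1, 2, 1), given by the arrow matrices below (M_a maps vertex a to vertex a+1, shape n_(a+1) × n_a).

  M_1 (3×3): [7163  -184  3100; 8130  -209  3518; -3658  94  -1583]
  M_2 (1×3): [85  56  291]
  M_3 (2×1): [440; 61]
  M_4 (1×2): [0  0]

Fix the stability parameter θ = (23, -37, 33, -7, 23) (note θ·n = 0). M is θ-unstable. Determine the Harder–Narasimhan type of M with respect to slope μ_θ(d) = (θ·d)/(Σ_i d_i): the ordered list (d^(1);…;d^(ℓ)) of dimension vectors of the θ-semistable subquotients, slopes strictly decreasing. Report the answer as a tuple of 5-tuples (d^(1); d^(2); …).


Via rank(M_{q-1}∘⋯∘M_p): M ≅ I[1,2]^2, I[1,4], I[4,4], I[5,5].
μ_θ-semistable layers: μ^(1)=23; μ^(2)=13; μ^(3)=-7

((0, 0, 0, 0, 1); (0, 0, 1, 1, 0); (3, 3, 0, 1, 0))


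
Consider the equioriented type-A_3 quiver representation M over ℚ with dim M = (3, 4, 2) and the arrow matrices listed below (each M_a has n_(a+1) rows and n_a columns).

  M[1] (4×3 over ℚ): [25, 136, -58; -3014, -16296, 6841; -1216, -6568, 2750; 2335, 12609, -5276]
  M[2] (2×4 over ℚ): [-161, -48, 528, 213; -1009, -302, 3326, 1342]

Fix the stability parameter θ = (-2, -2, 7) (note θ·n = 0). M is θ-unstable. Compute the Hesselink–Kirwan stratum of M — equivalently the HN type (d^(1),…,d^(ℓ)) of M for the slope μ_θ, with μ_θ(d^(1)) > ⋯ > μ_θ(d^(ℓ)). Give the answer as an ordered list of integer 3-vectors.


Via rank(M_{q-1}∘⋯∘M_p): M ≅ I[1,2], I[1,3]^2, I[2,2].
μ_θ-semistable layers: μ^(1)=7; μ^(2)=-2

((0, 0, 2); (3, 4, 0))


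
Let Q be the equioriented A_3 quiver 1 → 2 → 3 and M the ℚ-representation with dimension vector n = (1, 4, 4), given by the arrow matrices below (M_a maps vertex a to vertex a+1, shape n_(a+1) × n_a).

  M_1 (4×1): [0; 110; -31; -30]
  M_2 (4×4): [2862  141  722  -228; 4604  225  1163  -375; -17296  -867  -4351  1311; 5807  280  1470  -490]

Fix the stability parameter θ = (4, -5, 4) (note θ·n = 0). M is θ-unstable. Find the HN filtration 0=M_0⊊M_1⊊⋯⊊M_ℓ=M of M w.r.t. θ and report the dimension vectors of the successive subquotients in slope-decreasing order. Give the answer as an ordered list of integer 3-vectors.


Via rank(M_{q-1}∘⋯∘M_p): M ≅ I[1,3], I[2,2], I[2,3]^2, I[3,3].
μ_θ-semistable layers: μ^(1)=4; μ^(2)=-1/2; μ^(3)=-5

((0, 0, 4); (1, 1, 0); (0, 3, 0))


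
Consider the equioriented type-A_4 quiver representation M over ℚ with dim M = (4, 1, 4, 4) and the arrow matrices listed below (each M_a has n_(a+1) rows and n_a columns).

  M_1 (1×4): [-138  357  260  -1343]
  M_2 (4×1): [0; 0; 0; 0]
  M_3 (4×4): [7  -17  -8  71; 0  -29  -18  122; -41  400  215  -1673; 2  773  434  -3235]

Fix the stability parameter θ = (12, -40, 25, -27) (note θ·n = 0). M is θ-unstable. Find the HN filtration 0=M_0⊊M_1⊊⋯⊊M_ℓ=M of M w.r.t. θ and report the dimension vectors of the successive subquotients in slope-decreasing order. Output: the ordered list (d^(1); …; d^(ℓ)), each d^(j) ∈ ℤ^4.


Barcode: M ≅ I[1,1]^3, I[1,2], I[3,4]^4. HN layers by μ_θ (3 steps, strictly decreasing):
  μ^(1)=12; μ^(2)=-1; μ^(3)=-14

((3, 0, 0, 0); (0, 0, 4, 4); (1, 1, 0, 0))


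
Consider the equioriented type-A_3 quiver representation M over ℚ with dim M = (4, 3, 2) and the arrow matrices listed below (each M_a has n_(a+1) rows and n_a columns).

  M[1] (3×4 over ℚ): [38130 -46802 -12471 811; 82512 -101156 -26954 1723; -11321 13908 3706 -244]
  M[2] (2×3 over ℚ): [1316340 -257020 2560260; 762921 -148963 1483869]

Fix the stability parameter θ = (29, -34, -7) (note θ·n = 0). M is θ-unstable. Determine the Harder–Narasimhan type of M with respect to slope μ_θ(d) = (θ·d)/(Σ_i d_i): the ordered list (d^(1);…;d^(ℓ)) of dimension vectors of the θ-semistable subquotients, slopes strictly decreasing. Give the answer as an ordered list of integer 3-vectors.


Via rank(M_{q-1}∘⋯∘M_p): M ≅ I[1,1], I[1,2]^2, I[1,3], I[3,3].
μ_θ-semistable layers: μ^(1)=29; μ^(2)=-5/2; μ^(3)=-4; μ^(4)=-7

((1, 0, 0); (2, 2, 0); (1, 1, 1); (0, 0, 1))


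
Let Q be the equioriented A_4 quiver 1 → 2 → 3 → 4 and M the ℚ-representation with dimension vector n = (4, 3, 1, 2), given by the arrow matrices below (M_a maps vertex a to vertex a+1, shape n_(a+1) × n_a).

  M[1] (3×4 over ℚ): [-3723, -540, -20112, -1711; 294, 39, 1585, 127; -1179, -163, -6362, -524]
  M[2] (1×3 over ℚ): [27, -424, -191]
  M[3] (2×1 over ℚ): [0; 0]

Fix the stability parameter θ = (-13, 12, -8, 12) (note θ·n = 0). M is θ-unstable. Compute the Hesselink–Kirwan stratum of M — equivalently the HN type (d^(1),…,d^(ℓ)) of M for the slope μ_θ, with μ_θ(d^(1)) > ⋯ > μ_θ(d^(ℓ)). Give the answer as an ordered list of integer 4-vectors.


Barcode: M ≅ I[1,1], I[1,2]^2, I[1,3], I[4,4]^2. HN layers by μ_θ (3 steps, strictly decreasing):
  μ^(1)=12; μ^(2)=2; μ^(3)=-13

((0, 2, 0, 2); (0, 1, 1, 0); (4, 0, 0, 0))


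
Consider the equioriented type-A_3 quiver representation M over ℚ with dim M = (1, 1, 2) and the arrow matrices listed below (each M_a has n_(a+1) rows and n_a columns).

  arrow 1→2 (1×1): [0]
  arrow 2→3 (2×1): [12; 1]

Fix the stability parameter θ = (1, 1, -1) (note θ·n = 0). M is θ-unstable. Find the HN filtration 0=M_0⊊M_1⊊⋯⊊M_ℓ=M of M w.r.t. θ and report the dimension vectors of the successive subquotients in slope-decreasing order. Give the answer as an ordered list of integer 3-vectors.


Barcode: M ≅ I[1,1], I[2,3], I[3,3]. HN layers by μ_θ (3 steps, strictly decreasing):
  μ^(1)=1; μ^(2)=0; μ^(3)=-1

((1, 0, 0); (0, 1, 1); (0, 0, 1))


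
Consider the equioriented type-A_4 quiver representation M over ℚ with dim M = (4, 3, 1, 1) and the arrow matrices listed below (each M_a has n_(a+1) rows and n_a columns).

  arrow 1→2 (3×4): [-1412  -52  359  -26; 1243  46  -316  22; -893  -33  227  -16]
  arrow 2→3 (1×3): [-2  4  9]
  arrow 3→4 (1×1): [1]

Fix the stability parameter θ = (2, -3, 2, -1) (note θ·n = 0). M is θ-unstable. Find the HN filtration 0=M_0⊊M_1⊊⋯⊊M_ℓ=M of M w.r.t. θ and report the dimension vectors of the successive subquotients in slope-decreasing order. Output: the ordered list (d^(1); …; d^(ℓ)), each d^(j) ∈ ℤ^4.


Via rank(M_{q-1}∘⋯∘M_p): M ≅ I[1,1], I[1,2]^2, I[1,4].
μ_θ-semistable layers: μ^(1)=2; μ^(2)=1/2; μ^(3)=-1/2

((1, 0, 0, 0); (0, 0, 1, 1); (3, 3, 0, 0))


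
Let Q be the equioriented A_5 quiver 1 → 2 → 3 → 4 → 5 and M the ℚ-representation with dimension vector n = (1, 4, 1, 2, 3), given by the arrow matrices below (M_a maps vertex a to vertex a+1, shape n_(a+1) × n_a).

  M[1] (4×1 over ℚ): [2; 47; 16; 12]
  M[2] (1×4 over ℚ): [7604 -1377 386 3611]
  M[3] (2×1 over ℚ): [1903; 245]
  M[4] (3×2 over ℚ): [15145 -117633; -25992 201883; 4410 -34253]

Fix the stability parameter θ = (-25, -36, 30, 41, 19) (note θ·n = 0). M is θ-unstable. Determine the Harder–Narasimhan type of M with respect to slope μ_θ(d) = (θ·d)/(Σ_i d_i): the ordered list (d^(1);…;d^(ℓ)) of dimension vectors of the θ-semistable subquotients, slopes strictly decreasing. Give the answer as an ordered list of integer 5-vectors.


Via rank(M_{q-1}∘⋯∘M_p): M ≅ I[1,5], I[2,2]^3, I[4,5], I[5,5].
μ_θ-semistable layers: μ^(1)=30; μ^(2)=19; μ^(3)=-61/2; μ^(4)=-36

((0, 0, 1, 2, 2); (0, 0, 0, 0, 1); (1, 1, 0, 0, 0); (0, 3, 0, 0, 0))


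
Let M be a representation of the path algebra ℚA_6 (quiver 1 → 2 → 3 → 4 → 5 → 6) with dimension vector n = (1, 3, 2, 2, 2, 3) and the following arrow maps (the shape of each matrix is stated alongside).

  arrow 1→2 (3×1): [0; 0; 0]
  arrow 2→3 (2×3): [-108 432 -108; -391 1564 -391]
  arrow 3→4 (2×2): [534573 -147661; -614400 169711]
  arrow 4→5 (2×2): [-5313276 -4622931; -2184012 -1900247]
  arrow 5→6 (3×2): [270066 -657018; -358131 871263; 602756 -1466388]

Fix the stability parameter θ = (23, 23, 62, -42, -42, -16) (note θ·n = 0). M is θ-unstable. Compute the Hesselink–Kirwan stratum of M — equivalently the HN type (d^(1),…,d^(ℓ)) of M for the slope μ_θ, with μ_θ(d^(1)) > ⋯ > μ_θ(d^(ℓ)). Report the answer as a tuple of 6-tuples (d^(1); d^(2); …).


Via rank(M_{q-1}∘⋯∘M_p): M ≅ I[1,1], I[2,2]^2, I[2,5], I[3,4], I[5,6], I[6,6]^2.
μ_θ-semistable layers: μ^(1)=23; μ^(2)=10; μ^(3)=1/4; μ^(4)=-16; μ^(5)=-42

((1, 2, 0, 0, 0, 0); (0, 0, 1, 1, 0, 0); (0, 1, 1, 1, 1, 0); (0, 0, 0, 0, 0, 3); (0, 0, 0, 0, 1, 0))


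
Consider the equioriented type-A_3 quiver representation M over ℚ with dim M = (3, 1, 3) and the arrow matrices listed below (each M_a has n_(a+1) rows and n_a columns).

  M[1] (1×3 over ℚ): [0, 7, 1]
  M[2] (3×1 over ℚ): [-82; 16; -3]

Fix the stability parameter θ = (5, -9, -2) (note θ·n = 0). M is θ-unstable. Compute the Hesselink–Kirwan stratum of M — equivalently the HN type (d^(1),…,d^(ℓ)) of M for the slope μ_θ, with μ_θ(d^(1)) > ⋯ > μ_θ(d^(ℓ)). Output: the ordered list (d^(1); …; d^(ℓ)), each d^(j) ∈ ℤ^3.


Via rank(M_{q-1}∘⋯∘M_p): M ≅ I[1,1]^2, I[1,3], I[3,3]^2.
μ_θ-semistable layers: μ^(1)=5; μ^(2)=-2

((2, 0, 0); (1, 1, 3))


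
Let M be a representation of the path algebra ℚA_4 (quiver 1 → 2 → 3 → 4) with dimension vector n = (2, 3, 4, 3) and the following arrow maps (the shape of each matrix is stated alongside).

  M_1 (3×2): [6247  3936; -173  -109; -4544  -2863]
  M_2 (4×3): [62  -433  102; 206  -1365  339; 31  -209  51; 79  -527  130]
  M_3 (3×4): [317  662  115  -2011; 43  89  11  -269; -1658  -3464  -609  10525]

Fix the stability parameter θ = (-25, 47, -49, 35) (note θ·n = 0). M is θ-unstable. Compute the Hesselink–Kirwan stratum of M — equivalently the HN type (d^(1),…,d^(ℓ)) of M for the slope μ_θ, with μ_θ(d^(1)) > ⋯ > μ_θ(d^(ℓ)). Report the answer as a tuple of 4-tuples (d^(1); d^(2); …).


Interval decomposition of M: I[1,4]^2, I[2,4], I[3,3].
HN type (ℓ=4): μ^(1)=35; μ^(2)=-1; μ^(3)=-25; μ^(4)=-49

((0, 0, 0, 3); (0, 3, 3, 0); (2, 0, 0, 0); (0, 0, 1, 0))


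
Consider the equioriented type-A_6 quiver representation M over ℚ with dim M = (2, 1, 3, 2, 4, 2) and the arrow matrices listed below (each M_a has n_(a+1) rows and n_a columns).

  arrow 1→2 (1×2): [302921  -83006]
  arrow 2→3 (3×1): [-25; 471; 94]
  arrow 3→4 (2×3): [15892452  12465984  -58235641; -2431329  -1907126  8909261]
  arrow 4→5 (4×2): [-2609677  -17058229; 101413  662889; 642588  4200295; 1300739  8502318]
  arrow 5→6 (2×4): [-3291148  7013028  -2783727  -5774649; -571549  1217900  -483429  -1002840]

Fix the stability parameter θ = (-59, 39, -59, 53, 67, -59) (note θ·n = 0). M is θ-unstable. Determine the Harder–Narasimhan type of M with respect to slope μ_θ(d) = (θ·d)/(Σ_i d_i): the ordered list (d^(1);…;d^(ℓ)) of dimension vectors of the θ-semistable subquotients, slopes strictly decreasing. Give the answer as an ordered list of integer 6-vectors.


Interval decomposition of M: I[1,1], I[1,6], I[3,3], I[3,6], I[5,5]^2.
HN type (ℓ=4): μ^(1)=67; μ^(2)=61/3; μ^(3)=-10; μ^(4)=-59

((0, 0, 0, 0, 2, 0); (0, 0, 0, 2, 2, 2); (0, 1, 1, 0, 0, 0); (2, 0, 2, 0, 0, 0))


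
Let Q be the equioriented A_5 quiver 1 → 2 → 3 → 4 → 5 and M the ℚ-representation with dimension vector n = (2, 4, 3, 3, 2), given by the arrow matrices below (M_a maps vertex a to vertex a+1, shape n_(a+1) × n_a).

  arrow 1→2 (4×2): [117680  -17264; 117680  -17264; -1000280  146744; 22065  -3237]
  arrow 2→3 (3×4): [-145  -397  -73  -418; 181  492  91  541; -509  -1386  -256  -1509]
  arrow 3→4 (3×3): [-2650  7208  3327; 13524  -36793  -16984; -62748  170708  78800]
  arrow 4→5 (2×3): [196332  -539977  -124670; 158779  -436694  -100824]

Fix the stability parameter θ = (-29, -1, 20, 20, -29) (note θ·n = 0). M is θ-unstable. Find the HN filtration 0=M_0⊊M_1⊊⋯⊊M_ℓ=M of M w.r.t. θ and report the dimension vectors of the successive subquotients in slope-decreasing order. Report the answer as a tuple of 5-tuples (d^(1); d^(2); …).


Interval decomposition of M: I[1,1], I[1,5], I[2,2], I[2,4], I[2,5].
HN type (ℓ=4): μ^(1)=20; μ^(2)=11/3; μ^(3)=-1; μ^(4)=-29

((0, 0, 1, 1, 0); (0, 0, 2, 2, 2); (0, 4, 0, 0, 0); (2, 0, 0, 0, 0))


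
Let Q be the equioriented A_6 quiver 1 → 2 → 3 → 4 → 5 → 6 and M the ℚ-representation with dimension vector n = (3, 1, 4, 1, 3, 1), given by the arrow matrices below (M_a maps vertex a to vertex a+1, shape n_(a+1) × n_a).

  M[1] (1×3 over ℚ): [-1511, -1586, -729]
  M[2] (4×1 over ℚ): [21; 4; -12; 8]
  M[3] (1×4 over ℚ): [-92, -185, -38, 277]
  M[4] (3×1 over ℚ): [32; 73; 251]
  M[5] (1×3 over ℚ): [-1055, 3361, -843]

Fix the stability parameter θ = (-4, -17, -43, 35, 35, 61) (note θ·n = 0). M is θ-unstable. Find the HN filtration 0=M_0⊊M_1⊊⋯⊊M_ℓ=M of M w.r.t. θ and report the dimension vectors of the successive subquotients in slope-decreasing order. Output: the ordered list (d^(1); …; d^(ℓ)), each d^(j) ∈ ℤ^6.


Via rank(M_{q-1}∘⋯∘M_p): M ≅ I[1,1]^2, I[1,3], I[3,3]^2, I[3,5], I[5,5], I[5,6].
μ_θ-semistable layers: μ^(1)=61; μ^(2)=35; μ^(3)=-4; μ^(4)=-64/3; μ^(5)=-43

((0, 0, 0, 0, 0, 1); (0, 0, 0, 1, 3, 0); (2, 0, 0, 0, 0, 0); (1, 1, 1, 0, 0, 0); (0, 0, 3, 0, 0, 0))


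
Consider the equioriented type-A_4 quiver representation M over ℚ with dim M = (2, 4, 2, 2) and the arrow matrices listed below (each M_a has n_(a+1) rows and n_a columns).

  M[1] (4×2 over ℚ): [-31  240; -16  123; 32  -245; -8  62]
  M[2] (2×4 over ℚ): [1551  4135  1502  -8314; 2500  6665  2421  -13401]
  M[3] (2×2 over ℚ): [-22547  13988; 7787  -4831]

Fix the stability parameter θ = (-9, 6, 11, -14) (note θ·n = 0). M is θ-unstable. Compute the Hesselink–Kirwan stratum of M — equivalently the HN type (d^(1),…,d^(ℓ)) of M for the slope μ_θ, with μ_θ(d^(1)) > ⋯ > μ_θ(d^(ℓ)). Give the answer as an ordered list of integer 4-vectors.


Barcode: M ≅ I[1,2], I[1,4], I[2,2], I[2,4]. HN layers by μ_θ (3 steps, strictly decreasing):
  μ^(1)=6; μ^(2)=1; μ^(3)=-9

((0, 2, 0, 0); (0, 2, 2, 2); (2, 0, 0, 0))


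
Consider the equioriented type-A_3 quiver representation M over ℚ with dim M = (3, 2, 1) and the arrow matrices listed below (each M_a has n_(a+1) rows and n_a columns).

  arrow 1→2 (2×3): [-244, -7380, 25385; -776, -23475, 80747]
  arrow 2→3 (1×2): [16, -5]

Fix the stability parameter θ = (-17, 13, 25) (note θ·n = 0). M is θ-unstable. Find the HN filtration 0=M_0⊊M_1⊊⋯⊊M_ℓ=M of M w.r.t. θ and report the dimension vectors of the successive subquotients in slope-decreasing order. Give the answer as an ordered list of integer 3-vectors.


Interval decomposition of M: I[1,1], I[1,2], I[1,3].
HN type (ℓ=3): μ^(1)=25; μ^(2)=13; μ^(3)=-17

((0, 0, 1); (0, 2, 0); (3, 0, 0))


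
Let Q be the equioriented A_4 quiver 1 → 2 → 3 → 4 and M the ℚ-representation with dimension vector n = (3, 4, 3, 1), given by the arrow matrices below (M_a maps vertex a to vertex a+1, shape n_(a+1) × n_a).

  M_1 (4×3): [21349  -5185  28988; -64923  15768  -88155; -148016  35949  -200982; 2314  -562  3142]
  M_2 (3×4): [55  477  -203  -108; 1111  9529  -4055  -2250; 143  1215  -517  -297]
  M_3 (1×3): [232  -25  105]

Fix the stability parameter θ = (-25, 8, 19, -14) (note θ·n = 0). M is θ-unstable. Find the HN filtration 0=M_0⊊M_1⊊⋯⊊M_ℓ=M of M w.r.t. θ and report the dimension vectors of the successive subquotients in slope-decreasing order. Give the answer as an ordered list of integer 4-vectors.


Via rank(M_{q-1}∘⋯∘M_p): M ≅ I[1,2]^2, I[1,3], I[2,4], I[3,3].
μ_θ-semistable layers: μ^(1)=19; μ^(2)=8; μ^(3)=13/3; μ^(4)=-25

((0, 0, 2, 0); (0, 3, 0, 0); (0, 1, 1, 1); (3, 0, 0, 0))


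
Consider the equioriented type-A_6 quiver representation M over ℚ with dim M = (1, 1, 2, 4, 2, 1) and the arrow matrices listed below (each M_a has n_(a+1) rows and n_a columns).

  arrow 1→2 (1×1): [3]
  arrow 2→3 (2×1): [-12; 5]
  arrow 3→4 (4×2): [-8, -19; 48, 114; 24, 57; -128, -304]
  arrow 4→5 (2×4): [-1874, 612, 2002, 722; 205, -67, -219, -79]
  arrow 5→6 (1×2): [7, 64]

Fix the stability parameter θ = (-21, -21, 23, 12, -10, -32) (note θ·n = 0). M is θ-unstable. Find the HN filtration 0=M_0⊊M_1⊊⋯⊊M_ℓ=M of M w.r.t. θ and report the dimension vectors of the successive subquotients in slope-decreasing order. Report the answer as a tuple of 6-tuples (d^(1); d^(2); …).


Interval decomposition of M: I[1,4], I[3,3], I[4,4], I[4,5], I[4,6].
HN type (ℓ=6): μ^(1)=23; μ^(2)=35/2; μ^(3)=12; μ^(4)=1; μ^(5)=-10; μ^(6)=-21

((0, 0, 1, 0, 0, 0); (0, 0, 1, 1, 0, 0); (0, 0, 0, 1, 0, 0); (0, 0, 0, 1, 1, 0); (0, 0, 0, 1, 1, 1); (1, 1, 0, 0, 0, 0))


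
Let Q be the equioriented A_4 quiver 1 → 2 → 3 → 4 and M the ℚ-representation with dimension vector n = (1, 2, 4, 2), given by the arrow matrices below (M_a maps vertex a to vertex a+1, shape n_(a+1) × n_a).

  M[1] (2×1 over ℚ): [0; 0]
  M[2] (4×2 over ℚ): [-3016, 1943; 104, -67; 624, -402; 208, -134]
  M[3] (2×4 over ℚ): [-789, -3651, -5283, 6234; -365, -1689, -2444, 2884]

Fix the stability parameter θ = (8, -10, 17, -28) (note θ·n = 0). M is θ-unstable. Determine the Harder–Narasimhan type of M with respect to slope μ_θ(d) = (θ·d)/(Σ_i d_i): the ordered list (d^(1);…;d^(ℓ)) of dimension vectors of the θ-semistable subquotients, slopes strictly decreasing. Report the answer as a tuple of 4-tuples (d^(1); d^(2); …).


Barcode: M ≅ I[1,1], I[2,2], I[2,3], I[3,3], I[3,4]^2. HN layers by μ_θ (4 steps, strictly decreasing):
  μ^(1)=17; μ^(2)=8; μ^(3)=-11/2; μ^(4)=-10

((0, 0, 2, 0); (1, 0, 0, 0); (0, 0, 2, 2); (0, 2, 0, 0))


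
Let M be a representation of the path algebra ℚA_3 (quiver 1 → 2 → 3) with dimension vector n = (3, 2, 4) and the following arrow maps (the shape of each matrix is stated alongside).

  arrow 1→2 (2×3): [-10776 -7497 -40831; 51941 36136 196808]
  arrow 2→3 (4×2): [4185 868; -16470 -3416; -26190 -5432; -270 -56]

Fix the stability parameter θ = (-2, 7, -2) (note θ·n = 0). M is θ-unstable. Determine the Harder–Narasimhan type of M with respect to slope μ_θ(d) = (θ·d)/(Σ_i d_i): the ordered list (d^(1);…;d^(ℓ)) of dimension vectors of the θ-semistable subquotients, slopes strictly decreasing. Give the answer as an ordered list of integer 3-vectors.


Interval decomposition of M: I[1,1], I[1,2], I[1,3], I[3,3]^3.
HN type (ℓ=3): μ^(1)=7; μ^(2)=5/2; μ^(3)=-2

((0, 1, 0); (0, 1, 1); (3, 0, 3))


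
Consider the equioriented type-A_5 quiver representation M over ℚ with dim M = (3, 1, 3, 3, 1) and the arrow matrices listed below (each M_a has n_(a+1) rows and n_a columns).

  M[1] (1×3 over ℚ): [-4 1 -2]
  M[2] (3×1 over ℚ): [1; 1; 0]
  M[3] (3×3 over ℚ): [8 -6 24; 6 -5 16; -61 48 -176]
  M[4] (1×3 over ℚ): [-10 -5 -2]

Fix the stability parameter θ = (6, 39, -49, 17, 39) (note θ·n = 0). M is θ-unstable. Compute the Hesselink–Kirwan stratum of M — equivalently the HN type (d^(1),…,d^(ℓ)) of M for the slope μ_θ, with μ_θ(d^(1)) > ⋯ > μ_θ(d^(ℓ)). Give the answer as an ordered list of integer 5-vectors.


Barcode: M ≅ I[1,1]^2, I[1,5], I[3,4]^2. HN layers by μ_θ (5 steps, strictly decreasing):
  μ^(1)=39; μ^(2)=17; μ^(3)=6; μ^(4)=-4/3; μ^(5)=-49

((0, 0, 0, 0, 1); (0, 0, 0, 3, 0); (2, 0, 0, 0, 0); (1, 1, 1, 0, 0); (0, 0, 2, 0, 0))


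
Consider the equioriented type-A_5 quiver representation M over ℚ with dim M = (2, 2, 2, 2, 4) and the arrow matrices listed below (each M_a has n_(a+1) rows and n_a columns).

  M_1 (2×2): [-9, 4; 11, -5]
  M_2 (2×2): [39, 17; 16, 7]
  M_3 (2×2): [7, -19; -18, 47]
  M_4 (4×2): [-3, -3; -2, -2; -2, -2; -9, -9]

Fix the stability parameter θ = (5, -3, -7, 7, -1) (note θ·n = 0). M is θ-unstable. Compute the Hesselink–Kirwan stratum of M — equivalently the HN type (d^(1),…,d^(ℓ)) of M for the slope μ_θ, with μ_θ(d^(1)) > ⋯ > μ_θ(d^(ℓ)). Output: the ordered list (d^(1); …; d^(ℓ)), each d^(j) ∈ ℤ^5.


Barcode: M ≅ I[1,4], I[1,5], I[5,5]^3. HN layers by μ_θ (4 steps, strictly decreasing):
  μ^(1)=7; μ^(2)=3; μ^(3)=-1; μ^(4)=-5/3

((0, 0, 0, 1, 0); (0, 0, 0, 1, 1); (0, 0, 0, 0, 3); (2, 2, 2, 0, 0))


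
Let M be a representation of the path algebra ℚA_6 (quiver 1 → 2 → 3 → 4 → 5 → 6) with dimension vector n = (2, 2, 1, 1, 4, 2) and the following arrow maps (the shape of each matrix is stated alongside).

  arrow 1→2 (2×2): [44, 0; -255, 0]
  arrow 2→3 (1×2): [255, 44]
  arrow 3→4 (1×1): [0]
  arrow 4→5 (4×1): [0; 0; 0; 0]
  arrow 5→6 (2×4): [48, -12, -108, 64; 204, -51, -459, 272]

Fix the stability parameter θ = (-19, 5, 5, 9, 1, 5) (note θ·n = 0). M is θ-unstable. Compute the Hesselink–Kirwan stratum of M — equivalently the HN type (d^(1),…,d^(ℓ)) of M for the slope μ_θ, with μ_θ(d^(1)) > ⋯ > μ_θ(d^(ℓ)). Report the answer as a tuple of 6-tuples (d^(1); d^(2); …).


Via rank(M_{q-1}∘⋯∘M_p): M ≅ I[1,1], I[1,2], I[2,3], I[4,4], I[5,5]^3, I[5,6], I[6,6].
μ_θ-semistable layers: μ^(1)=9; μ^(2)=5; μ^(3)=1; μ^(4)=-19

((0, 0, 0, 1, 0, 0); (0, 2, 1, 0, 0, 2); (0, 0, 0, 0, 4, 0); (2, 0, 0, 0, 0, 0))


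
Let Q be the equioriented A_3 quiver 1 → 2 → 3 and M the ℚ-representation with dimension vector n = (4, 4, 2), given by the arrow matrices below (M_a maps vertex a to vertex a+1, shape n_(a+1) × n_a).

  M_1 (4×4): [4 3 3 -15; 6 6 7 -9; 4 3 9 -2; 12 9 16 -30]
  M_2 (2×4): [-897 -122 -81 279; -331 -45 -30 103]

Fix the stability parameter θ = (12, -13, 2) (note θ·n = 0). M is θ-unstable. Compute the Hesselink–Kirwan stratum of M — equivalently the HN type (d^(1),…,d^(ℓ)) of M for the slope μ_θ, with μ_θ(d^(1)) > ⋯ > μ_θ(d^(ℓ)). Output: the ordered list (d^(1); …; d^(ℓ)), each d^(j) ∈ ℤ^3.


Interval decomposition of M: I[1,2]^2, I[1,3]^2.
HN type (ℓ=2): μ^(1)=2; μ^(2)=-1/2

((0, 0, 2); (4, 4, 0))


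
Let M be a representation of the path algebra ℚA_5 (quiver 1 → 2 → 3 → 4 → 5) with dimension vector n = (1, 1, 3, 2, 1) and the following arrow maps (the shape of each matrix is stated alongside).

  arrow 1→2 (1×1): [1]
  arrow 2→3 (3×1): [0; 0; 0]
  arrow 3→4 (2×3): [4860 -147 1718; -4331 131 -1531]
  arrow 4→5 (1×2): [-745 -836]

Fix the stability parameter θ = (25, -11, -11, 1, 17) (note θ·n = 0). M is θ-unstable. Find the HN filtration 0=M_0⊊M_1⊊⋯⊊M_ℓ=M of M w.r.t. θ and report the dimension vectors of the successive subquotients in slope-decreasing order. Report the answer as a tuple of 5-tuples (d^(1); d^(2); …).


Interval decomposition of M: I[1,2], I[3,3], I[3,4], I[3,5].
HN type (ℓ=4): μ^(1)=17; μ^(2)=7; μ^(3)=1; μ^(4)=-11

((0, 0, 0, 0, 1); (1, 1, 0, 0, 0); (0, 0, 0, 2, 0); (0, 0, 3, 0, 0))


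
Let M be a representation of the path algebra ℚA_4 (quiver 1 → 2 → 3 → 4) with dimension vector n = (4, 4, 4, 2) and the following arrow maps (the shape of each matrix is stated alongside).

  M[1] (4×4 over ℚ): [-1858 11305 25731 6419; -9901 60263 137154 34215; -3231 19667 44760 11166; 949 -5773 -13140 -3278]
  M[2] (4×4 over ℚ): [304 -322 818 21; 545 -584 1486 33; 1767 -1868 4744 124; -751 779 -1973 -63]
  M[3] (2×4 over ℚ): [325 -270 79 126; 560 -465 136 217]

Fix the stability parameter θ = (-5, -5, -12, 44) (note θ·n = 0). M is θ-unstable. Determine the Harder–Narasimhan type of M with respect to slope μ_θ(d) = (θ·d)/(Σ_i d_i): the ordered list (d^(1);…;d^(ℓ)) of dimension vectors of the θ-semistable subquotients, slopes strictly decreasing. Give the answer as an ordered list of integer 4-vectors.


Via rank(M_{q-1}∘⋯∘M_p): M ≅ I[1,1], I[1,3], I[1,4]^2, I[2,3].
μ_θ-semistable layers: μ^(1)=44; μ^(2)=-5; μ^(3)=-22/3; μ^(4)=-17/2

((0, 0, 0, 2); (1, 0, 0, 0); (3, 3, 3, 0); (0, 1, 1, 0))


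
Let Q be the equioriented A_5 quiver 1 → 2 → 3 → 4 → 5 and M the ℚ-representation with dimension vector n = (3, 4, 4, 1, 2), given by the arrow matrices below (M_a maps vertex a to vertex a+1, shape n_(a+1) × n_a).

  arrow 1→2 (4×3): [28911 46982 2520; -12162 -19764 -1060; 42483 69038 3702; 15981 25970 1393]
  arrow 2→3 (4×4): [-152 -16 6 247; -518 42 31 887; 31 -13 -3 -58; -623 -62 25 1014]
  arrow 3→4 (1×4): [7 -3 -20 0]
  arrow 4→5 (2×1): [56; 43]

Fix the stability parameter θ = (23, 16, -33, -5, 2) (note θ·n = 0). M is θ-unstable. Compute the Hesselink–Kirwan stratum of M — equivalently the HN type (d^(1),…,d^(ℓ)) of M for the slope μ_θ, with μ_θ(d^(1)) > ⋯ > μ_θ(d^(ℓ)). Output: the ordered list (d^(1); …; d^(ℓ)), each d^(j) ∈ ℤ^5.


Barcode: M ≅ I[1,1], I[1,3], I[1,5], I[2,3]^2, I[5,5]. HN layers by μ_θ (4 steps, strictly decreasing):
  μ^(1)=23; μ^(2)=2; μ^(3)=1/4; μ^(4)=-17/2

((1, 0, 0, 0, 0); (1, 1, 1, 0, 2); (1, 1, 1, 1, 0); (0, 2, 2, 0, 0))


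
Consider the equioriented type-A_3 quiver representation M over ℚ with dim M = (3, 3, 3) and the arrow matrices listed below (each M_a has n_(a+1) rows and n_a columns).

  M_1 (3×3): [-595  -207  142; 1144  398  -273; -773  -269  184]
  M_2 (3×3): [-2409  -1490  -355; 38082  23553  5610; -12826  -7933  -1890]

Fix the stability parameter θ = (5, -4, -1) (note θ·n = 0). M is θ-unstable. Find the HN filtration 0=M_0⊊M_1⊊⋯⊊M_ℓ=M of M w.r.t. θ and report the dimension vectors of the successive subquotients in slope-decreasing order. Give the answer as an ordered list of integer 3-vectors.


Barcode: M ≅ I[1,1], I[1,3]^2, I[2,2], I[3,3]. HN layers by μ_θ (4 steps, strictly decreasing):
  μ^(1)=5; μ^(2)=0; μ^(3)=-1; μ^(4)=-4

((1, 0, 0); (2, 2, 2); (0, 0, 1); (0, 1, 0))
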